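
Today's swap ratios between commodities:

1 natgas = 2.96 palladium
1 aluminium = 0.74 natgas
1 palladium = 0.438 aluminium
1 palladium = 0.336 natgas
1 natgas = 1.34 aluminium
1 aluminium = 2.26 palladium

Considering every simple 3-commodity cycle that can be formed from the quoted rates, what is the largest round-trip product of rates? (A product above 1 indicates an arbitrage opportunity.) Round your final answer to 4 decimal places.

palladium→natgas→aluminium→palladium: 0.336 × 1.34 × 2.26 = 1.01754
palladium→aluminium→natgas→palladium: 0.438 × 0.74 × 2.96 = 0.95940
Maximum is palladium→natgas→aluminium→palladium at 1.0175; arbitrage exists.

1.0175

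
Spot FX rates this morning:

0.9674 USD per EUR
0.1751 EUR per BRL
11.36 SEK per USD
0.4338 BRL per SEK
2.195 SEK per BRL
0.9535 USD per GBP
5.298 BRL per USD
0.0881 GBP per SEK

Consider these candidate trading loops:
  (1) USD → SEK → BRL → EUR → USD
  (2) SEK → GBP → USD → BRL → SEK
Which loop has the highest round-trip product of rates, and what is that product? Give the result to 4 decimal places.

0.9769

(1) 11.36 × 0.4338 × 0.1751 × 0.9674 = 0.83476
(2) 0.0881 × 0.9535 × 5.298 × 2.195 = 0.97688
Highest is cycle (2) at 0.9769 (≤1, no arbitrage).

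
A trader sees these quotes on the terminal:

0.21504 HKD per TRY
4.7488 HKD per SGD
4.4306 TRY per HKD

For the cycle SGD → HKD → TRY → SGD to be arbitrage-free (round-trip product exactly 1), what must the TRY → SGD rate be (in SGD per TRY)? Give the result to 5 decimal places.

Known legs of the cycle: 4.7488 × 4.4306 = 21.04003328
For no arbitrage the full-cycle product must be 1, so the missing rate is 1 / 21.04003328 ≈ 0.0475284.

0.04753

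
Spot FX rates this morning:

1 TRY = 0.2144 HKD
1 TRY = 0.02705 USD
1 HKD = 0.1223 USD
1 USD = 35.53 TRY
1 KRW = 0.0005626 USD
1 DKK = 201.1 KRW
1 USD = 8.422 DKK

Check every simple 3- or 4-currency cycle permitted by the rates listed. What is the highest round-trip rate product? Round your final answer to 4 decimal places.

DKK→KRW→USD→DKK: 201.1 × 0.0005626 × 8.422 = 0.95286
TRY→HKD→USD→TRY: 0.2144 × 0.1223 × 35.53 = 0.93164
Maximum is DKK→KRW→USD→DKK at 0.9529; no arbitrage — every cycle loses value.

0.9529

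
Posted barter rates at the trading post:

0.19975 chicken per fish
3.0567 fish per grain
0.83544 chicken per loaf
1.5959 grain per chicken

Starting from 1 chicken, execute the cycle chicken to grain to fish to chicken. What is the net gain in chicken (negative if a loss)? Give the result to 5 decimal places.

-0.02558

1 chicken × 1.5959 = 1.5959 grain
1.5959 grain × 3.0567 = 4.87818753 fish
4.87818753 fish × 0.19975 = 0.9744179591175 chicken
Net change: 0.9744179591175 − 1 = -0.0255820408825 chicken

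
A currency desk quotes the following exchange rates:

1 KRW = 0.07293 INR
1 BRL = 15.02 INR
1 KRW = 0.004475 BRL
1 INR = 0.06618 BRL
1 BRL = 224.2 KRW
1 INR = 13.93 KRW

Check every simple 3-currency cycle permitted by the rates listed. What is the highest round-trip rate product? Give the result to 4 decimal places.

KRW→INR→BRL→KRW: 0.07293 × 0.06618 × 224.2 = 1.08210
KRW→BRL→INR→KRW: 0.004475 × 15.02 × 13.93 = 0.93630
Maximum is KRW→INR→BRL→KRW at 1.0821; arbitrage exists.

1.0821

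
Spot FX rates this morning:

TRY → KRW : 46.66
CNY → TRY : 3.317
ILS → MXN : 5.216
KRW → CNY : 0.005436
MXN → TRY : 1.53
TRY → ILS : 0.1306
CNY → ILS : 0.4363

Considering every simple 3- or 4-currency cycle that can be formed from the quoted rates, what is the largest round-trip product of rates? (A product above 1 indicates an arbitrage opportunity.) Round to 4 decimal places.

1.0423

ILS→MXN→TRY→ILS: 5.216 × 1.53 × 0.1306 = 1.04225
CNY→TRY→KRW→CNY: 3.317 × 46.66 × 0.005436 = 0.84134
Maximum is ILS→MXN→TRY→ILS at 1.0423; arbitrage exists.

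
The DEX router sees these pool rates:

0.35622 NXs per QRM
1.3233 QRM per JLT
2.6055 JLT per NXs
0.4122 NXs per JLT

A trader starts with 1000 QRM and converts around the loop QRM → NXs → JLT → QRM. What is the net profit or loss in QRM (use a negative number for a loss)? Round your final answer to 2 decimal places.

1000 QRM × 0.35622 = 356.22 NXs
356.22 NXs × 2.6055 = 928.13121 JLT
928.13121 JLT × 1.3233 = 1228.196030193 QRM
Net change: 1228.196030193 − 1000 = 228.196030193 QRM

228.20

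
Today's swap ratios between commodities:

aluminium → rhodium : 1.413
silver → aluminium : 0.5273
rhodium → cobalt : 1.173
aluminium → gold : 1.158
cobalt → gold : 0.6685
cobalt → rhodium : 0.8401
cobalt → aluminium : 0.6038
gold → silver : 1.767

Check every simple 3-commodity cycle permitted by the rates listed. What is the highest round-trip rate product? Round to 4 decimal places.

1.0790

aluminium→gold→silver→aluminium: 1.158 × 1.767 × 0.5273 = 1.07895
aluminium→rhodium→cobalt→aluminium: 1.413 × 1.173 × 0.6038 = 1.00077
Maximum is aluminium→gold→silver→aluminium at 1.0790; arbitrage exists.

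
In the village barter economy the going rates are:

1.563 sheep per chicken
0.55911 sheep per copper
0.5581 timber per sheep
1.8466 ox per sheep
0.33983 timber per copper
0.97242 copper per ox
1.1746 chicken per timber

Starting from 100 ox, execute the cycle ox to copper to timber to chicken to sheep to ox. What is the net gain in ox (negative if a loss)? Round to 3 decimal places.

12.031

100 ox × 0.97242 = 97.242 copper
97.242 copper × 0.33983 = 33.04574886 timber
33.04574886 timber × 1.1746 = 38.815536610956 chicken
38.815536610956 chicken × 1.563 = 60.668683722924228 sheep
60.668683722924228 sheep × 1.8466 = 112.0307913627518794248 ox
Net change: 112.0307913627518794248 − 100 = 12.0307913627518794248 ox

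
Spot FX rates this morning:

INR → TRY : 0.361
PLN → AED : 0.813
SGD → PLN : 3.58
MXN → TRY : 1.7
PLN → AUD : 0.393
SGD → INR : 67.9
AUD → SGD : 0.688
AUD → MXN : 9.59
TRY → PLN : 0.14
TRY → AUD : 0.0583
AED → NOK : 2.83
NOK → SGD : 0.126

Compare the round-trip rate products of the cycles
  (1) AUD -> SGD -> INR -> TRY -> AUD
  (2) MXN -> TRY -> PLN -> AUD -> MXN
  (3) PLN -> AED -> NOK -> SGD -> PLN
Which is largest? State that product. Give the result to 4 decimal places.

(1) 0.688 × 67.9 × 0.361 × 0.0583 = 0.98318
(2) 1.7 × 0.14 × 0.393 × 9.59 = 0.89699
(3) 0.813 × 2.83 × 0.126 × 3.58 = 1.03784
Highest is cycle (3) at 1.0378 (>1, arbitrage).

1.0378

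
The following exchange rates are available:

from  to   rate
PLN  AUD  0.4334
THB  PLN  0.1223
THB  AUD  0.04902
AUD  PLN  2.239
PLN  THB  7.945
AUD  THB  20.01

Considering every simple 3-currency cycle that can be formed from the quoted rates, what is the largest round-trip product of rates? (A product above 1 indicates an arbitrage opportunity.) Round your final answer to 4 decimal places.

THB→PLN→AUD→THB: 0.1223 × 0.4334 × 20.01 = 1.06063
THB→AUD→PLN→THB: 0.04902 × 2.239 × 7.945 = 0.87201
Maximum is THB→PLN→AUD→THB at 1.0606; arbitrage exists.

1.0606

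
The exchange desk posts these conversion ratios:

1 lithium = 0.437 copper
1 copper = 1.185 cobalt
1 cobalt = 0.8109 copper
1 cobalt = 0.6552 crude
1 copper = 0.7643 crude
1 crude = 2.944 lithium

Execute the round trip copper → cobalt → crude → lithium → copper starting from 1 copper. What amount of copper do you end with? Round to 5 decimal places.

0.99888

1 copper × 1.185 = 1.185 cobalt
1.185 cobalt × 0.6552 = 0.776412 crude
0.776412 crude × 2.944 = 2.285756928 lithium
2.285756928 lithium × 0.437 = 0.998875777536 copper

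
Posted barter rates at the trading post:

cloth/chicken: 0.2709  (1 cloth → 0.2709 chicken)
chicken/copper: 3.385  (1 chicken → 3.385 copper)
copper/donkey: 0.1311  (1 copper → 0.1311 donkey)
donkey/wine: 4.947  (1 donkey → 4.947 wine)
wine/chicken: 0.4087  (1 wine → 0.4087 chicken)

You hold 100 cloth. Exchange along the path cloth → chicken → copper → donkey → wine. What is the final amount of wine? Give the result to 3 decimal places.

100 cloth × 0.2709 = 27.09 chicken
27.09 chicken × 3.385 = 91.69965 copper
91.69965 copper × 0.1311 = 12.021824115 donkey
12.021824115 donkey × 4.947 = 59.471963896905 wine

59.472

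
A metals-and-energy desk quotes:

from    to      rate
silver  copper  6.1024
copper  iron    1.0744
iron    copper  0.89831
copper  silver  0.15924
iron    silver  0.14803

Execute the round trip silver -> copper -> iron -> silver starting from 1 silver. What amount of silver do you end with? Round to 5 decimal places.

1 silver × 6.1024 = 6.1024 copper
6.1024 copper × 1.0744 = 6.55641856 iron
6.55641856 iron × 0.14803 = 0.9705466394368 silver

0.97055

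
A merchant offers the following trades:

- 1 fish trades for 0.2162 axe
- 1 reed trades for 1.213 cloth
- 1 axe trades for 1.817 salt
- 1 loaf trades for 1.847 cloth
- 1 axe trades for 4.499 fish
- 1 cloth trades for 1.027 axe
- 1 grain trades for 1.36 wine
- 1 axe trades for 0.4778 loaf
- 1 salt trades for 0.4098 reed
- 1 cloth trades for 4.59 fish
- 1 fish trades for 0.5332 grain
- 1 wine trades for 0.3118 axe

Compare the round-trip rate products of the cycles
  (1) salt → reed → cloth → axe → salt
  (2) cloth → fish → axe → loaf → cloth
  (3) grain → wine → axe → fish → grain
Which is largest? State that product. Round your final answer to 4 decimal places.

1.0172

(1) 0.4098 × 1.213 × 1.027 × 1.817 = 0.92759
(2) 4.59 × 0.2162 × 0.4778 × 1.847 = 0.87575
(3) 1.36 × 0.3118 × 4.499 × 0.5332 = 1.01723
Highest is cycle (3) at 1.0172 (>1, arbitrage).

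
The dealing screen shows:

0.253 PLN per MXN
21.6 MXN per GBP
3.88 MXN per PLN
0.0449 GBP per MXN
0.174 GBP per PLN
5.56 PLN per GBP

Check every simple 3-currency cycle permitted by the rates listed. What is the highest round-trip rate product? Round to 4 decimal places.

0.9686

GBP→PLN→MXN→GBP: 5.56 × 3.88 × 0.0449 = 0.96862
GBP→MXN→PLN→GBP: 21.6 × 0.253 × 0.174 = 0.95088
Maximum is GBP→PLN→MXN→GBP at 0.9686; no arbitrage — every cycle loses value.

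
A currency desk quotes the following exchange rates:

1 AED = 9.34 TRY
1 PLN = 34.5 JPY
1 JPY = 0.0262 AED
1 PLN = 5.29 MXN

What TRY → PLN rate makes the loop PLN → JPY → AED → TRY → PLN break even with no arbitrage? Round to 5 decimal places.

0.11845

Known legs of the cycle: 34.5 × 0.0262 × 9.34 = 8.442426
For no arbitrage the full-cycle product must be 1, so the missing rate is 1 / 8.442426 ≈ 0.1184494.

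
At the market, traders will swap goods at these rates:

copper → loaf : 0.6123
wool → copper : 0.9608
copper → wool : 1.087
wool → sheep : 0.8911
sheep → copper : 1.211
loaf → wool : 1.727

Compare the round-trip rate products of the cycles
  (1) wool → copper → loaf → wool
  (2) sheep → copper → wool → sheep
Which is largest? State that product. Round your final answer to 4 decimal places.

(1) 0.9608 × 0.6123 × 1.727 = 1.01599
(2) 1.211 × 1.087 × 0.8911 = 1.17301
Highest is cycle (2) at 1.1730 (>1, arbitrage).

1.1730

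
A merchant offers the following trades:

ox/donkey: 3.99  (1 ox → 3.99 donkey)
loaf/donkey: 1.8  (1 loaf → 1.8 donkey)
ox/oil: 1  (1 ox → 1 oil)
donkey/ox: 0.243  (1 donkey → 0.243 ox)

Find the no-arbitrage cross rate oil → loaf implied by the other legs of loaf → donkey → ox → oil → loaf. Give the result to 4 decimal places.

2.2862

Known legs of the cycle: 1.8 × 0.243 × 1 = 0.4374
For no arbitrage the full-cycle product must be 1, so the missing rate is 1 / 0.4374 ≈ 2.286237.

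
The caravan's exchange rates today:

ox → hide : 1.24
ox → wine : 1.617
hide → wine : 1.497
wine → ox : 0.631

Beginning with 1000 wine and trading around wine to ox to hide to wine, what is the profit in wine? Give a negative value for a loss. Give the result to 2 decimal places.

1000 wine × 0.631 = 631 ox
631 ox × 1.24 = 782.44 hide
782.44 hide × 1.497 = 1171.31268 wine
Net change: 1171.31268 − 1000 = 171.31268 wine

171.31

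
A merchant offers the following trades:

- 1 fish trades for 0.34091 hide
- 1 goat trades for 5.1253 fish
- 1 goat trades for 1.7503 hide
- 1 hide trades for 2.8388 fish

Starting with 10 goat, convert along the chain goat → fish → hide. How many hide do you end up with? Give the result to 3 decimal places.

10 goat × 5.1253 = 51.253 fish
51.253 fish × 0.34091 = 17.47266023 hide

17.473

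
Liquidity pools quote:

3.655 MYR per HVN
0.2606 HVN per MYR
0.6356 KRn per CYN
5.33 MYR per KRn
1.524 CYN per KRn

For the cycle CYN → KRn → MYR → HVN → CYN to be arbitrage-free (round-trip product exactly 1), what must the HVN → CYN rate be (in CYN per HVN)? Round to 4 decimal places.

1.1327

Known legs of the cycle: 0.6356 × 5.33 × 0.2606 = 0.8828471288
For no arbitrage the full-cycle product must be 1, so the missing rate is 1 / 0.8828471288 ≈ 1.132699.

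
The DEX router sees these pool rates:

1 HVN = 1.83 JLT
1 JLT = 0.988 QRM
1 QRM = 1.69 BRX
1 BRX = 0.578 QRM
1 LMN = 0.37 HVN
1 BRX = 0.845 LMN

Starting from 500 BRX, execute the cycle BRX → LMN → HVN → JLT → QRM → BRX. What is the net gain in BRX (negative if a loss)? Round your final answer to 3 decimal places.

-22.335

500 BRX × 0.845 = 422.5 LMN
422.5 LMN × 0.37 = 156.325 HVN
156.325 HVN × 1.83 = 286.07475 JLT
286.07475 JLT × 0.988 = 282.641853 QRM
282.641853 QRM × 1.69 = 477.66473157 BRX
Net change: 477.66473157 − 500 = -22.33526843 BRX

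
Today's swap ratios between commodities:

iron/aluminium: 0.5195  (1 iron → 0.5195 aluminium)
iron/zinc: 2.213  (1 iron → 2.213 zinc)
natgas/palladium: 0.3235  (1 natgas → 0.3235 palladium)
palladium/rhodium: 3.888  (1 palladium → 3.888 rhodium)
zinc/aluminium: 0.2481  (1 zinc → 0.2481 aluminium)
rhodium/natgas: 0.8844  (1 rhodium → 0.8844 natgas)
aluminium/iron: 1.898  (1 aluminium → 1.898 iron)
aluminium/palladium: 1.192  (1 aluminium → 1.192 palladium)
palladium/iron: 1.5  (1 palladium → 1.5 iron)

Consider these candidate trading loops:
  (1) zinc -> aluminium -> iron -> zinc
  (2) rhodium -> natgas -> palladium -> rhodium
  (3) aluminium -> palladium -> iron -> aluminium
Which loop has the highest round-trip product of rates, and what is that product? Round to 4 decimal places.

1.1124

(1) 0.2481 × 1.898 × 2.213 = 1.04209
(2) 0.8844 × 0.3235 × 3.888 = 1.11237
(3) 1.192 × 1.5 × 0.5195 = 0.92887
Highest is cycle (2) at 1.1124 (>1, arbitrage).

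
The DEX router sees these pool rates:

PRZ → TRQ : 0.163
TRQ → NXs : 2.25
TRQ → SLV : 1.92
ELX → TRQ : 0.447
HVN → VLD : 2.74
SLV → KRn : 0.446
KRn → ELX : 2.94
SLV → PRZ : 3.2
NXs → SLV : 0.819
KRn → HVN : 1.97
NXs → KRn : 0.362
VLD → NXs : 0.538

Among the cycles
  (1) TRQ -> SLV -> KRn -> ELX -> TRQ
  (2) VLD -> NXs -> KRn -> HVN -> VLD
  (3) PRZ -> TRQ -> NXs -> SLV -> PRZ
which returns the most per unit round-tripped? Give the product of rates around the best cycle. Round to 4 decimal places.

1.1254

(1) 1.92 × 0.446 × 2.94 × 0.447 = 1.12536
(2) 0.538 × 0.362 × 1.97 × 2.74 = 1.05125
(3) 0.163 × 2.25 × 0.819 × 3.2 = 0.96118
Highest is cycle (1) at 1.1254 (>1, arbitrage).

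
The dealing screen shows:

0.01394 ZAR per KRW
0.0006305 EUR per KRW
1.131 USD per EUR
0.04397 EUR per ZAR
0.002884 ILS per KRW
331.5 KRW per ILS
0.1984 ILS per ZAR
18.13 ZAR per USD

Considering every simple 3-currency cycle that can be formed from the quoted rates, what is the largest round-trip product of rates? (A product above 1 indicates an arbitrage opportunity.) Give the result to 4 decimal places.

0.9168

ILS→KRW→ZAR→ILS: 331.5 × 0.01394 × 0.1984 = 0.91683
EUR→USD→ZAR→EUR: 1.131 × 18.13 × 0.04397 = 0.90161
Maximum is ILS→KRW→ZAR→ILS at 0.9168; no arbitrage — every cycle loses value.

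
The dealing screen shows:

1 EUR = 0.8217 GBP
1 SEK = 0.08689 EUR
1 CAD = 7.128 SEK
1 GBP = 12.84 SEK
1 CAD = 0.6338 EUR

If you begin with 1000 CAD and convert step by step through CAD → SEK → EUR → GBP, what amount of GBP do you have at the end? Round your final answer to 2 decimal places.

1000 CAD × 7.128 = 7128 SEK
7128 SEK × 0.08689 = 619.35192 EUR
619.35192 EUR × 0.8217 = 508.921472664 GBP

508.92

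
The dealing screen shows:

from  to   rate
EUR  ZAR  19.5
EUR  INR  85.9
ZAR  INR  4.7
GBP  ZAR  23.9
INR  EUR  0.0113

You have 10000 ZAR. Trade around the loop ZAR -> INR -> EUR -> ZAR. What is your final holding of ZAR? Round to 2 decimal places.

10000 ZAR × 4.7 = 47000 INR
47000 INR × 0.0113 = 531.1 EUR
531.1 EUR × 19.5 = 10356.45 ZAR

10356.45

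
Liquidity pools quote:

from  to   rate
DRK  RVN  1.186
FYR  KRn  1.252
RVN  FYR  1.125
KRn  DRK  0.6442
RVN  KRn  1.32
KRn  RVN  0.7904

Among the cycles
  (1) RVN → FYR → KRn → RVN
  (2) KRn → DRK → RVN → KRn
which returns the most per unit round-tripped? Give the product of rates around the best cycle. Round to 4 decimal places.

1.1133

(1) 1.125 × 1.252 × 0.7904 = 1.11328
(2) 0.6442 × 1.186 × 1.32 = 1.00851
Highest is cycle (1) at 1.1133 (>1, arbitrage).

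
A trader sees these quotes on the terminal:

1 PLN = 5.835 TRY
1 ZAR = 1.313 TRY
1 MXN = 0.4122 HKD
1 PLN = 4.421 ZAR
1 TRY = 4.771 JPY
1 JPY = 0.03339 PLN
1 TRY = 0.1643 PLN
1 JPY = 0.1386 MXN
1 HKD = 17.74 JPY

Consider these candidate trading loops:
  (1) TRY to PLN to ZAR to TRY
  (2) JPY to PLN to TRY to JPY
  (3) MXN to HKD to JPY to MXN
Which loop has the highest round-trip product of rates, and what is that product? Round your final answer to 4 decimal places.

1.0135

(1) 0.1643 × 4.421 × 1.313 = 0.95372
(2) 0.03339 × 5.835 × 4.771 = 0.92954
(3) 0.4122 × 17.74 × 0.1386 = 1.01350
Highest is cycle (3) at 1.0135 (>1, arbitrage).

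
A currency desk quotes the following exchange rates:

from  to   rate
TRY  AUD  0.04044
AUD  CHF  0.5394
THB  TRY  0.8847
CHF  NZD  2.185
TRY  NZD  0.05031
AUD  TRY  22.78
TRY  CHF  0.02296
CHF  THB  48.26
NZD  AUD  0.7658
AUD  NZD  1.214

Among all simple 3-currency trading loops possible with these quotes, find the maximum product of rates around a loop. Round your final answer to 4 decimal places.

0.9803

TRY→CHF→THB→TRY: 0.02296 × 48.26 × 0.8847 = 0.98029
NZD→AUD→CHF→NZD: 0.7658 × 0.5394 × 2.185 = 0.90256
TRY→NZD→AUD→TRY: 0.05031 × 0.7658 × 22.78 = 0.87765
Maximum is TRY→CHF→THB→TRY at 0.9803; no arbitrage — every cycle loses value.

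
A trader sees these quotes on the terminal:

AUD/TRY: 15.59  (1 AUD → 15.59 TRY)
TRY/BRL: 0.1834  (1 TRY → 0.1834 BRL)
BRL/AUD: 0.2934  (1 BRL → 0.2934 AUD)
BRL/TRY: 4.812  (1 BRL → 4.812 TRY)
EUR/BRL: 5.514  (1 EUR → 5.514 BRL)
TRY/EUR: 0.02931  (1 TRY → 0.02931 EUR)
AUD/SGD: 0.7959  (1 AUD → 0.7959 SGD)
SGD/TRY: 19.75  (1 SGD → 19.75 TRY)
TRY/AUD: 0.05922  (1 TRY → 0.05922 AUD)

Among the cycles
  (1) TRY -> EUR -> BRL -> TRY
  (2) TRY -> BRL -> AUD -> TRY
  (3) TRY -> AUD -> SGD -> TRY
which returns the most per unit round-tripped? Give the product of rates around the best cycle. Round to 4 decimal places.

0.9309

(1) 0.02931 × 5.514 × 4.812 = 0.77769
(2) 0.1834 × 0.2934 × 15.59 = 0.83889
(3) 0.05922 × 0.7959 × 19.75 = 0.93088
Highest is cycle (3) at 0.9309 (≤1, no arbitrage).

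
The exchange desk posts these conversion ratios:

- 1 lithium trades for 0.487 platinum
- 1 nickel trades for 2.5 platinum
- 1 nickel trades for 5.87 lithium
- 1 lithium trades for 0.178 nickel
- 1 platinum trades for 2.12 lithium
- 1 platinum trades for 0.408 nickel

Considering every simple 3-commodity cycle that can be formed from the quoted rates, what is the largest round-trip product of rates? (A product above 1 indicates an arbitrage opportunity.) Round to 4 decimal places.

lithium→platinum→nickel→lithium: 0.487 × 0.408 × 5.87 = 1.16635
lithium→nickel→platinum→lithium: 0.178 × 2.5 × 2.12 = 0.94340
Maximum is lithium→platinum→nickel→lithium at 1.1663; arbitrage exists.

1.1663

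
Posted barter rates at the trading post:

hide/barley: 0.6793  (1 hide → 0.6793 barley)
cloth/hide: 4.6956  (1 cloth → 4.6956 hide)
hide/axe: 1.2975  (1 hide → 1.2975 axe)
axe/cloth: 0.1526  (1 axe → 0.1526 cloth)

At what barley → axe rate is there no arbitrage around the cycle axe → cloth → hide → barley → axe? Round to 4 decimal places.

2.0544

Known legs of the cycle: 0.1526 × 4.6956 × 0.6793 = 0.486751436808
For no arbitrage the full-cycle product must be 1, so the missing rate is 1 / 0.486751436808 ≈ 2.054437.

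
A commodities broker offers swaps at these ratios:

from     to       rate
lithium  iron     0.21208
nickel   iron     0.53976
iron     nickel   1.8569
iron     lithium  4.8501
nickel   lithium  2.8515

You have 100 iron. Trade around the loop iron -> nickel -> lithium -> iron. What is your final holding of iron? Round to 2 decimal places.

112.30

100 iron × 1.8569 = 185.69 nickel
185.69 nickel × 2.8515 = 529.495035 lithium
529.495035 lithium × 0.21208 = 112.2953070228 iron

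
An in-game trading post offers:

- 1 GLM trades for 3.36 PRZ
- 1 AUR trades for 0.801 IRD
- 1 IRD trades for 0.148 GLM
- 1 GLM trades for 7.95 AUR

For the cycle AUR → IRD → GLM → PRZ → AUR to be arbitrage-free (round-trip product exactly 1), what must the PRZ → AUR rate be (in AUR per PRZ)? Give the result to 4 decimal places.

2.5105

Known legs of the cycle: 0.801 × 0.148 × 3.36 = 0.39832128
For no arbitrage the full-cycle product must be 1, so the missing rate is 1 / 0.39832128 ≈ 2.510536.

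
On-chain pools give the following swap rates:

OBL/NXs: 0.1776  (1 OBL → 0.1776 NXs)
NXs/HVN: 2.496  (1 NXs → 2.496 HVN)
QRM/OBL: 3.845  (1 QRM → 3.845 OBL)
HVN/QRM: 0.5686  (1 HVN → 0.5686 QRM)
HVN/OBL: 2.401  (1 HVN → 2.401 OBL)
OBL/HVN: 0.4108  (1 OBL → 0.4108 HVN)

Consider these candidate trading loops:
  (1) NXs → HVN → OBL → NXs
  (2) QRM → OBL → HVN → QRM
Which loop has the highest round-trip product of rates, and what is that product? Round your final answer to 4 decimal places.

1.0643

(1) 2.496 × 2.401 × 0.1776 = 1.06434
(2) 3.845 × 0.4108 × 0.5686 = 0.89812
Highest is cycle (1) at 1.0643 (>1, arbitrage).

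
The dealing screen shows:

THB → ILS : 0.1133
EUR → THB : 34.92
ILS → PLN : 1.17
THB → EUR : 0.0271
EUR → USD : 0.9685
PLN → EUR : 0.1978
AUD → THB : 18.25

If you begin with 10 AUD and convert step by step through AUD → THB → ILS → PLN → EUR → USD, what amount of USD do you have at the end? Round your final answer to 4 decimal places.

4.6345

10 AUD × 18.25 = 182.5 THB
182.5 THB × 0.1133 = 20.67725 ILS
20.67725 ILS × 1.17 = 24.1923825 PLN
24.1923825 PLN × 0.1978 = 4.7852532585 EUR
4.7852532585 EUR × 0.9685 = 4.63451778085725 USD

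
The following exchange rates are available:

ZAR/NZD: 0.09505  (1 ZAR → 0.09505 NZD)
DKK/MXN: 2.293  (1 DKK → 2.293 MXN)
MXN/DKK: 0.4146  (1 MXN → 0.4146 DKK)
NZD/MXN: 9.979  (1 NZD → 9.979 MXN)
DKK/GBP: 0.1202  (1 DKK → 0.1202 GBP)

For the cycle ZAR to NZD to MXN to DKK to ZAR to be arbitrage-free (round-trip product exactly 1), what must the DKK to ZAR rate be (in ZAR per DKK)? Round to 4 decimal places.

2.5429

Known legs of the cycle: 0.09505 × 9.979 × 0.4146 = 0.39324973767
For no arbitrage the full-cycle product must be 1, so the missing rate is 1 / 0.39324973767 ≈ 2.542913.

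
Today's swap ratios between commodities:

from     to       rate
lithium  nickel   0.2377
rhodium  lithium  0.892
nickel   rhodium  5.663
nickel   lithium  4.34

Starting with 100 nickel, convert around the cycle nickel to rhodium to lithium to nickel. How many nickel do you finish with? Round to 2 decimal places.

120.07

100 nickel × 5.663 = 566.3 rhodium
566.3 rhodium × 0.892 = 505.1396 lithium
505.1396 lithium × 0.2377 = 120.07168292 nickel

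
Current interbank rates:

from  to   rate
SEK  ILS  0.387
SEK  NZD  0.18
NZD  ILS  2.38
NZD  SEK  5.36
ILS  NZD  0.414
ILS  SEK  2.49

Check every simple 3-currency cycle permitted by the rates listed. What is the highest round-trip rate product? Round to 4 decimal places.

1.0667

SEK→NZD→ILS→SEK: 0.18 × 2.38 × 2.49 = 1.06672
SEK→ILS→NZD→SEK: 0.387 × 0.414 × 5.36 = 0.85877
Maximum is SEK→NZD→ILS→SEK at 1.0667; arbitrage exists.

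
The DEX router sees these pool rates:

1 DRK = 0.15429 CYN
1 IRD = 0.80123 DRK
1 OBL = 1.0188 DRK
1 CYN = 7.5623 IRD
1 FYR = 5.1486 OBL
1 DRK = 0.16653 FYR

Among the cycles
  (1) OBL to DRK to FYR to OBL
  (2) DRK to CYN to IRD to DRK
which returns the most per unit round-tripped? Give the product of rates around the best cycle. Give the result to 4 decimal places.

0.9349

(1) 1.0188 × 0.16653 × 5.1486 = 0.87352
(2) 0.15429 × 7.5623 × 0.80123 = 0.93486
Highest is cycle (2) at 0.9349 (≤1, no arbitrage).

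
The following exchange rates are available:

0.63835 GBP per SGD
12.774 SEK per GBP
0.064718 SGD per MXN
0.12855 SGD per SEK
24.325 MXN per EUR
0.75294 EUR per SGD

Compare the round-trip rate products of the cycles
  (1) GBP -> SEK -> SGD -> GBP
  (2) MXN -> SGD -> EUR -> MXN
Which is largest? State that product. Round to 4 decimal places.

(1) 12.774 × 0.12855 × 0.63835 = 1.04823
(2) 0.064718 × 0.75294 × 24.325 = 1.18533
Highest is cycle (2) at 1.1853 (>1, arbitrage).

1.1853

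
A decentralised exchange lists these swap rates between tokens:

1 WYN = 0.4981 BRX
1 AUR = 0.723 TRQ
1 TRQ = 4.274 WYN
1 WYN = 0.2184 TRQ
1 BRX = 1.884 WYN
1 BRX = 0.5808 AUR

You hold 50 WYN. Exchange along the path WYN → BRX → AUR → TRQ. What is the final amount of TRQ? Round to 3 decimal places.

10.458

50 WYN × 0.4981 = 24.905 BRX
24.905 BRX × 0.5808 = 14.464824 AUR
14.464824 AUR × 0.723 = 10.458067752 TRQ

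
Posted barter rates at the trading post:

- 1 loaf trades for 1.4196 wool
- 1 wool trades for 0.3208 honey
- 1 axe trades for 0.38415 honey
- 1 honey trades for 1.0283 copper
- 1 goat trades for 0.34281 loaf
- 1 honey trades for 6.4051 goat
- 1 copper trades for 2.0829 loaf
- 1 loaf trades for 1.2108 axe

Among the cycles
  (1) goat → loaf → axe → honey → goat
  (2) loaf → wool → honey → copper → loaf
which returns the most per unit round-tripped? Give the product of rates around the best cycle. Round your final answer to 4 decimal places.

(1) 0.34281 × 1.2108 × 0.38415 × 6.4051 = 1.02130
(2) 1.4196 × 0.3208 × 1.0283 × 2.0829 = 0.97541
Highest is cycle (1) at 1.0213 (>1, arbitrage).

1.0213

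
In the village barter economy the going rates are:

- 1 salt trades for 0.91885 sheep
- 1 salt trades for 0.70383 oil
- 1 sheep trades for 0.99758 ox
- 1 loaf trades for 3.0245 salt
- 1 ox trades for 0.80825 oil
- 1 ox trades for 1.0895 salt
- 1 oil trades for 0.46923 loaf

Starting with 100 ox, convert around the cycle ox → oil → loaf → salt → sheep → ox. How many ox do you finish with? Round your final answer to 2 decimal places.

105.14

100 ox × 0.80825 = 80.825 oil
80.825 oil × 0.46923 = 37.92551475 loaf
37.92551475 loaf × 3.0245 = 114.705719361375 salt
114.705719361375 salt × 0.91885 = 105.39735023519941875 sheep
105.39735023519941875 sheep × 0.99758 = 105.142288647630236156625 ox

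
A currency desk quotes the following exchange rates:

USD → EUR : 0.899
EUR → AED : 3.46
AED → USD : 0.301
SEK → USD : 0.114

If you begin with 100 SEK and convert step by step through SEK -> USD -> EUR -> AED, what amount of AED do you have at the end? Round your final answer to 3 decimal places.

100 SEK × 0.114 = 11.4 USD
11.4 USD × 0.899 = 10.2486 EUR
10.2486 EUR × 3.46 = 35.460156 AED

35.460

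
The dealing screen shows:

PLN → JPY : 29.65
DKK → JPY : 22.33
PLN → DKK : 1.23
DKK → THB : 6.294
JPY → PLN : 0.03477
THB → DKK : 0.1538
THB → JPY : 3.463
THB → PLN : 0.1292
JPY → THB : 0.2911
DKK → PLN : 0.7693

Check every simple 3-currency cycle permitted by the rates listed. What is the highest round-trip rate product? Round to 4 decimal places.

1.1151

JPY→THB→PLN→JPY: 0.2911 × 0.1292 × 29.65 = 1.11514
DKK→THB→PLN→DKK: 6.294 × 0.1292 × 1.23 = 1.00022
JPY→THB→DKK→JPY: 0.2911 × 0.1538 × 22.33 = 0.99974
JPY→PLN→DKK→JPY: 0.03477 × 1.23 × 22.33 = 0.95499
Maximum is JPY→THB→PLN→JPY at 1.1151; arbitrage exists.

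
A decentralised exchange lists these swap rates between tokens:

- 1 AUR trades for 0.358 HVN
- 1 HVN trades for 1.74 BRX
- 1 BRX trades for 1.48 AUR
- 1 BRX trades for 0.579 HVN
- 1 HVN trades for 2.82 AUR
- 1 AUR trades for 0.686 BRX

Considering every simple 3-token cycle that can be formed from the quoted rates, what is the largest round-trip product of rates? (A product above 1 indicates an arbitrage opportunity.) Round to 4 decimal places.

HVN→AUR→BRX→HVN: 2.82 × 0.686 × 0.579 = 1.12009
HVN→BRX→AUR→HVN: 1.74 × 1.48 × 0.358 = 0.92192
Maximum is HVN→AUR→BRX→HVN at 1.1201; arbitrage exists.

1.1201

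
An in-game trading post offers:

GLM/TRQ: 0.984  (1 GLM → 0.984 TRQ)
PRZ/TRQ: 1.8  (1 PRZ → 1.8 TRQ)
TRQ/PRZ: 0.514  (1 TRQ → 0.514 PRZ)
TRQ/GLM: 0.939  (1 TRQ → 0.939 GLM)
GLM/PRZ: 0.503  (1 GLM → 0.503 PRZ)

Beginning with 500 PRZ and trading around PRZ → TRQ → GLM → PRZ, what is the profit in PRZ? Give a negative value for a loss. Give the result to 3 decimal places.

500 PRZ × 1.8 = 900 TRQ
900 TRQ × 0.939 = 845.1 GLM
845.1 GLM × 0.503 = 425.0853 PRZ
Net change: 425.0853 − 500 = -74.9147 PRZ

-74.915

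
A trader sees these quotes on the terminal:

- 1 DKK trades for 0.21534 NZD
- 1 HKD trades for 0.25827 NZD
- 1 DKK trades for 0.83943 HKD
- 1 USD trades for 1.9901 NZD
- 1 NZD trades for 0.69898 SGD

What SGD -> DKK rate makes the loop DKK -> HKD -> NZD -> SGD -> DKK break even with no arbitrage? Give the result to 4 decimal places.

Known legs of the cycle: 0.83943 × 0.25827 × 0.69898 = 0.151538574692178
For no arbitrage the full-cycle product must be 1, so the missing rate is 1 / 0.151538574692178 ≈ 6.598980.

6.5990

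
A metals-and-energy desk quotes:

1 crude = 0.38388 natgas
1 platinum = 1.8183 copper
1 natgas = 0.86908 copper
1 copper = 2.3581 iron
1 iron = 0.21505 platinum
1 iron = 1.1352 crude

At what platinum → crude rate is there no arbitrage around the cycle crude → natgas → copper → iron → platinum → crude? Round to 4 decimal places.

5.9108

Known legs of the cycle: 0.38388 × 0.86908 × 2.3581 × 0.21505 = 0.169183072174797912
For no arbitrage the full-cycle product must be 1, so the missing rate is 1 / 0.169183072174797912 ≈ 5.910757.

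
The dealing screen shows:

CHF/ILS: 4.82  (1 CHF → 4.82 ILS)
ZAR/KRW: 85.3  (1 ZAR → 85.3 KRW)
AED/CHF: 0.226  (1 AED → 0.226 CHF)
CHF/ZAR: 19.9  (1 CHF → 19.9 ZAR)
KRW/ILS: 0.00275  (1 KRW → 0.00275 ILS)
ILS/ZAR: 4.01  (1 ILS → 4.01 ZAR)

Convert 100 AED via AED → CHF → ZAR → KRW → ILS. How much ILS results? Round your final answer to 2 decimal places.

100 AED × 0.226 = 22.6 CHF
22.6 CHF × 19.9 = 449.74 ZAR
449.74 ZAR × 85.3 = 38362.822 KRW
38362.822 KRW × 0.00275 = 105.4977605 ILS

105.50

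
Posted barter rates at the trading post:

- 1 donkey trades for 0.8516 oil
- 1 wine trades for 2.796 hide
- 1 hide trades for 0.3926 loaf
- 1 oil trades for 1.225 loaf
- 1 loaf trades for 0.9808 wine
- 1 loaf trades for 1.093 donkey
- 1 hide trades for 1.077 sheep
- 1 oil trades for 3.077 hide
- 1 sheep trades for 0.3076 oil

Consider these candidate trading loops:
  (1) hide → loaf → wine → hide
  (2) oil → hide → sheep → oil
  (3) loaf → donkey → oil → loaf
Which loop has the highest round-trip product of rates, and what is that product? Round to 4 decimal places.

1.1402

(1) 0.3926 × 0.9808 × 2.796 = 1.07663
(2) 3.077 × 1.077 × 0.3076 = 1.01936
(3) 1.093 × 0.8516 × 1.225 = 1.14023
Highest is cycle (3) at 1.1402 (>1, arbitrage).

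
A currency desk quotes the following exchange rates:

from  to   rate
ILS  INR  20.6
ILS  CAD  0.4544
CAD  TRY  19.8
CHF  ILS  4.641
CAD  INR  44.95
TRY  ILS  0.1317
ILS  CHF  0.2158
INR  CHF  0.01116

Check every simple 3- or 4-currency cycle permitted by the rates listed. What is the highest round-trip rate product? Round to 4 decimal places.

ILS→CAD→TRY→ILS: 0.4544 × 19.8 × 0.1317 = 1.18492
CHF→ILS→INR→CHF: 4.641 × 20.6 × 0.01116 = 1.06695
CHF→ILS→CAD→INR→CHF: 4.641 × 0.4544 × 44.95 × 0.01116 = 1.05790
Maximum is ILS→CAD→TRY→ILS at 1.1849; arbitrage exists.

1.1849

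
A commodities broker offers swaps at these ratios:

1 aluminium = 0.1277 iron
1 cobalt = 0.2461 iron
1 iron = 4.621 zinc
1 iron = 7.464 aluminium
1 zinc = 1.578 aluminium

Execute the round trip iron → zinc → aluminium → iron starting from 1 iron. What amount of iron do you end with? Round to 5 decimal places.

1 iron × 4.621 = 4.621 zinc
4.621 zinc × 1.578 = 7.291938 aluminium
7.291938 aluminium × 0.1277 = 0.9311804826 iron

0.93118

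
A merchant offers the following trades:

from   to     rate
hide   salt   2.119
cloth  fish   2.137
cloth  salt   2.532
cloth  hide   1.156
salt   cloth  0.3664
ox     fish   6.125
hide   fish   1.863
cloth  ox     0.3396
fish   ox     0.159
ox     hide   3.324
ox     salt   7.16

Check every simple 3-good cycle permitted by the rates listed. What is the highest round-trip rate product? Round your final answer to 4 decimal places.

0.9846

fish→ox→hide→fish: 0.159 × 3.324 × 1.863 = 0.98463
cloth→hide→salt→cloth: 1.156 × 2.119 × 0.3664 = 0.89752
cloth→ox→salt→cloth: 0.3396 × 7.16 × 0.3664 = 0.89091
Maximum is fish→ox→hide→fish at 0.9846; no arbitrage — every cycle loses value.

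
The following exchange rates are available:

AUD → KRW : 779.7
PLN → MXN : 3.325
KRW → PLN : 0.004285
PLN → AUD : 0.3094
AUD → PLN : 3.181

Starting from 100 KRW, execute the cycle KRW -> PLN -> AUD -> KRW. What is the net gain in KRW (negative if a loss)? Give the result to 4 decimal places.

100 KRW × 0.004285 = 0.4285 PLN
0.4285 PLN × 0.3094 = 0.1325779 AUD
0.1325779 AUD × 779.7 = 103.37098863 KRW
Net change: 103.37098863 − 100 = 3.37098863 KRW

3.3710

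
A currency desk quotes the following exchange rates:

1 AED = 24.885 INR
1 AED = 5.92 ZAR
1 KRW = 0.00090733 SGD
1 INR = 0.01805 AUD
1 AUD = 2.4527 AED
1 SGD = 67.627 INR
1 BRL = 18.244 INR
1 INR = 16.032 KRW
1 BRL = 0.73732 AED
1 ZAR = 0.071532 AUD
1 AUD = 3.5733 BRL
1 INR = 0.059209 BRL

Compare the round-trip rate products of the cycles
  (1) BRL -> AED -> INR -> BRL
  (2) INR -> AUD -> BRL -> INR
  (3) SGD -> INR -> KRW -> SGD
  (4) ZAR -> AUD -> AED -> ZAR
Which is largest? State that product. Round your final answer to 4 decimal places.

(1) 0.73732 × 24.885 × 0.059209 = 1.08638
(2) 0.01805 × 3.5733 × 18.244 = 1.17670
(3) 67.627 × 16.032 × 0.00090733 = 0.98372
(4) 0.071532 × 2.4527 × 5.92 = 1.03864
Highest is cycle (2) at 1.1767 (>1, arbitrage).

1.1767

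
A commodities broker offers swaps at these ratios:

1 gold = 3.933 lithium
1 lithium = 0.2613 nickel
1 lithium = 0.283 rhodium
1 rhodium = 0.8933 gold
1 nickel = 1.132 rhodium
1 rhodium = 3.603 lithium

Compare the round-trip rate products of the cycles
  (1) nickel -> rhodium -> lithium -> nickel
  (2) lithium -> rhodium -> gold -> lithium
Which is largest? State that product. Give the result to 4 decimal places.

(1) 1.132 × 3.603 × 0.2613 = 1.06574
(2) 0.283 × 0.8933 × 3.933 = 0.99428
Highest is cycle (1) at 1.0657 (>1, arbitrage).

1.0657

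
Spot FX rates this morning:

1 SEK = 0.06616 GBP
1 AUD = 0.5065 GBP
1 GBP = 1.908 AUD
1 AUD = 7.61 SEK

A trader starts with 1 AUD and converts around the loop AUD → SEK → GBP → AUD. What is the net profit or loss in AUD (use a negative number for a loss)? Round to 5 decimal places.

1 AUD × 7.61 = 7.61 SEK
7.61 SEK × 0.06616 = 0.5034776 GBP
0.5034776 GBP × 1.908 = 0.9606352608 AUD
Net change: 0.9606352608 − 1 = -0.0393647392 AUD

-0.03936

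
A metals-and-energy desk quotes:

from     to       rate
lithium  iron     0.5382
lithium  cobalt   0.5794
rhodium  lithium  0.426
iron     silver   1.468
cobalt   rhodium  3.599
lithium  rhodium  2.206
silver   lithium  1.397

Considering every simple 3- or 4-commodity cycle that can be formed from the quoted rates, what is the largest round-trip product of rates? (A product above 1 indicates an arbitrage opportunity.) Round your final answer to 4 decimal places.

1.1037

silver→lithium→iron→silver: 1.397 × 0.5382 × 1.468 = 1.10374
cobalt→rhodium→lithium→cobalt: 3.599 × 0.426 × 0.5794 = 0.88832
Maximum is silver→lithium→iron→silver at 1.1037; arbitrage exists.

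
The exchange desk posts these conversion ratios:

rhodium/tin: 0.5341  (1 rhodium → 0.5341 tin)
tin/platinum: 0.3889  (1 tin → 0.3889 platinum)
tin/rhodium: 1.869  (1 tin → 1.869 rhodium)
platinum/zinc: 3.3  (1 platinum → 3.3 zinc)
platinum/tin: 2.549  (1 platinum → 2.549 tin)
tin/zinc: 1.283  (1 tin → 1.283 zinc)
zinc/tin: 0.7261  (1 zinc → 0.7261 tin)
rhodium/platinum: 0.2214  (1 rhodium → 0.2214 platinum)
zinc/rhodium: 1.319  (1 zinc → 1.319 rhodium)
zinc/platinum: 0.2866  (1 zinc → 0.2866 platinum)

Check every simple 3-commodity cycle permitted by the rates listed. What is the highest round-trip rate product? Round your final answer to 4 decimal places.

1.0548

rhodium→platinum→tin→rhodium: 0.2214 × 2.549 × 1.869 = 1.05477
rhodium→platinum→zinc→rhodium: 0.2214 × 3.3 × 1.319 = 0.96369
tin→zinc→platinum→tin: 1.283 × 0.2866 × 2.549 = 0.93729
tin→platinum→zinc→tin: 0.3889 × 3.3 × 0.7261 = 0.93185
rhodium→tin→zinc→rhodium: 0.5341 × 1.283 × 1.319 = 0.90385
Maximum is rhodium→platinum→tin→rhodium at 1.0548; arbitrage exists.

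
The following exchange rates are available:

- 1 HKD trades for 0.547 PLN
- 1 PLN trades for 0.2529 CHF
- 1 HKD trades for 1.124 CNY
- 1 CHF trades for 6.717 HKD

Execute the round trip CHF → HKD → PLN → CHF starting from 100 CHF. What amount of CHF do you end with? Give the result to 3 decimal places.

92.920

100 CHF × 6.717 = 671.7 HKD
671.7 HKD × 0.547 = 367.4199 PLN
367.4199 PLN × 0.2529 = 92.92049271 CHF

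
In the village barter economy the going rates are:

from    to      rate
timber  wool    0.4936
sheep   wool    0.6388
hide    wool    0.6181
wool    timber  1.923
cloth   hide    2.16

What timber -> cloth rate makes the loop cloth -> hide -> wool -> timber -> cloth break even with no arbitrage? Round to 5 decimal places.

0.38950

Known legs of the cycle: 2.16 × 0.6181 × 1.923 = 2.567389608
For no arbitrage the full-cycle product must be 1, so the missing rate is 1 / 2.567389608 ≈ 0.3895007.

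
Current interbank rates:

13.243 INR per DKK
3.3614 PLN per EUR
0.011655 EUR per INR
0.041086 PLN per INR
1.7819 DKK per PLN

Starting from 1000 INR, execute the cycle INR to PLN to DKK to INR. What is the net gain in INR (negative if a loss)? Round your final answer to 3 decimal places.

-30.465

1000 INR × 0.041086 = 41.086 PLN
41.086 PLN × 1.7819 = 73.2111434 DKK
73.2111434 DKK × 13.243 = 969.5351720462 INR
Net change: 969.5351720462 − 1000 = -30.4648279538 INR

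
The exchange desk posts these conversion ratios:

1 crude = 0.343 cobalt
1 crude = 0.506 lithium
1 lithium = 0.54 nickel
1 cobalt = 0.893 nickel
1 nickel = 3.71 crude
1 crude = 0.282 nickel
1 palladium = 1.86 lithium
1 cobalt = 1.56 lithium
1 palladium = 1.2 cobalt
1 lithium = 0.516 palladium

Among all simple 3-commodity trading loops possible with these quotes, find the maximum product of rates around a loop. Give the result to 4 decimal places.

1.1364

crude→cobalt→nickel→crude: 0.343 × 0.893 × 3.71 = 1.13637
crude→lithium→nickel→crude: 0.506 × 0.54 × 3.71 = 1.01372
palladium→cobalt→lithium→palladium: 1.2 × 1.56 × 0.516 = 0.96595
Maximum is crude→cobalt→nickel→crude at 1.1364; arbitrage exists.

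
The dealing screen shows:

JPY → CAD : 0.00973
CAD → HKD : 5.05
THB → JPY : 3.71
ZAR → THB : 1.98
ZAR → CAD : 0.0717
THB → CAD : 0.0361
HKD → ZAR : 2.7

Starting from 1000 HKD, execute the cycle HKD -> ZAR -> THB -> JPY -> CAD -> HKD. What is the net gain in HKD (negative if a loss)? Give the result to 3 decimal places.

1000 HKD × 2.7 = 2700 ZAR
2700 ZAR × 1.98 = 5346 THB
5346 THB × 3.71 = 19833.66 JPY
19833.66 JPY × 0.00973 = 192.9815118 CAD
192.9815118 CAD × 5.05 = 974.55663459 HKD
Net change: 974.55663459 − 1000 = -25.44336541 HKD

-25.443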